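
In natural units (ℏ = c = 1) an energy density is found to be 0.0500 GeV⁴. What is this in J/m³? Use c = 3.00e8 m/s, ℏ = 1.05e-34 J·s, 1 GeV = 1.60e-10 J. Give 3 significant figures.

[E]/[L]³ = [E]⁴/(ℏc)³; restore (ℏc)⁻³.
1 GeV⁴ → 1/(ℏc)³ × (1 GeV in J)⁴ = 2.10e37 J/m³.
Result: 0.0500 × 2.10e37 = 1.05e36 J/m³.

1.05e36 J/m³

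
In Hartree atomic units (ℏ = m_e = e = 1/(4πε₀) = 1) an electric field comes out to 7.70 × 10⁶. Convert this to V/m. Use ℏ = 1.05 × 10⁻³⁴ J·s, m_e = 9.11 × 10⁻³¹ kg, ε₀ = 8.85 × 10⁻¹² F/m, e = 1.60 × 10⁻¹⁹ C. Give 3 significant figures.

4.01 × 10¹⁸ V/m

One atomic unit of electric field: E_au = E_h/(e a₀) = m_e²e⁵/((4πε₀)³ℏ⁴) = 5.20 × 10¹¹ V/m.
7.70 × 10⁶ × 5.20 × 10¹¹ V/m = 4.01 × 10¹⁸ V/m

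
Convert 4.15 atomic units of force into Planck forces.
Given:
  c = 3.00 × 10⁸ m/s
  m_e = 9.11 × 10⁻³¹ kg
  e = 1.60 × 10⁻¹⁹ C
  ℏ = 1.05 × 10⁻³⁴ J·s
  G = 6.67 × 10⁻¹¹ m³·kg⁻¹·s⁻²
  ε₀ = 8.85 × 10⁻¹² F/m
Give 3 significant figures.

2.85 × 10⁻⁵¹

atomic unit of force: F_au = E_h/a₀ = m_e²e⁶/((4πε₀)³ℏ⁴) = 8.33 × 10⁻⁸ N
Planck force: F_P = c⁴/G = 1.21 × 10⁴⁴ N
4.15 × 8.33 × 10⁻⁸ / 1.21 × 10⁴⁴ = 2.85 × 10⁻⁵¹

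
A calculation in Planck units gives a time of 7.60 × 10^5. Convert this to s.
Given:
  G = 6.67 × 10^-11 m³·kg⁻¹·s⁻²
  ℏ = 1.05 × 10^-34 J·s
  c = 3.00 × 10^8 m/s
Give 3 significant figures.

4.08 × 10^-38 s

One Planck time: t_P = √(ℏG/c⁵) = 5.37 × 10^-44 s.
7.60 × 10^5 × 5.37 × 10^-44 s = 4.08 × 10^-38 s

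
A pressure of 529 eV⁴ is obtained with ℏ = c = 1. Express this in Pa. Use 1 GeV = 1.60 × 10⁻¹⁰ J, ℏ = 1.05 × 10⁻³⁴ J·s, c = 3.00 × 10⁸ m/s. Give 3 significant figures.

1.11 × 10⁴ Pa

Pressure is [E]/[L]³ = [E]⁴/(ℏc)³.
1 GeV⁴ → 1/(ℏc)³ × (1 GeV in J)⁴ = 2.10 × 10³⁷ Pa.
Convert the energy scale: 529 eV⁴ = 5.29 × 10⁻³⁴ GeV⁴.
Result: 5.29 × 10⁻³⁴ × 2.10 × 10³⁷ = 1.11 × 10⁴ Pa.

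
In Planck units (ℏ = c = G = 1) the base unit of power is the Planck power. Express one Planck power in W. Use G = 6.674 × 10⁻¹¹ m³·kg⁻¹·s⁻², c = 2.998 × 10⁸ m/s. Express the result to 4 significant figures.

P_P = c⁵/G
  = 2.422 × 10⁴² / 6.674 × 10⁻¹¹
  = 3.629 × 10⁵² W

3.629 × 10⁵² W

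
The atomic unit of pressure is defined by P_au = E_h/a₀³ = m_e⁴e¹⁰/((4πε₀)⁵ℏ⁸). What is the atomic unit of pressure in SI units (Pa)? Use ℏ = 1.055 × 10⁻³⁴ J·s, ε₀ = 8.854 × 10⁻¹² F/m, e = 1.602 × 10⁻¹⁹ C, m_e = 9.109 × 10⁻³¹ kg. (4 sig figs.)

P_au = E_h/a₀³ = m_e⁴e¹⁰/((4πε₀)⁵ℏ⁸)
E_h = 4.354 × 10⁻¹⁸ J
a₀ = 5.297 × 10⁻¹¹ m
E_h/a₀³ = 2.929 × 10¹³ Pa

2.929 × 10¹³ Pa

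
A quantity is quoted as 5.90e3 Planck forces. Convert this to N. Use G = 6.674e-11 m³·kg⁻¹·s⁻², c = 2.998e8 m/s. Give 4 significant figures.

One Planck force: F_P = c⁴/G = 1.210e44 N.
5.90e3 × 1.210e44 N = 7.142e47 N

7.142e47 N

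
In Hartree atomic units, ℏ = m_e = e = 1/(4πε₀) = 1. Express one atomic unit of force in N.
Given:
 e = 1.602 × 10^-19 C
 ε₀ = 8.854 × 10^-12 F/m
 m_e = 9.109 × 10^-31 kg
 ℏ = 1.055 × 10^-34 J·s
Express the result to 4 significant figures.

The unique combination of the constants set to 1 with dimensions of force is F_au = E_h/a₀ = m_e²e⁶/((4πε₀)³ℏ⁴).
E_h = 4.354 × 10^-18 J
a₀ = 5.297 × 10^-11 m
E_h/a₀ = 8.220 × 10^-8 N

8.220 × 10^-8 N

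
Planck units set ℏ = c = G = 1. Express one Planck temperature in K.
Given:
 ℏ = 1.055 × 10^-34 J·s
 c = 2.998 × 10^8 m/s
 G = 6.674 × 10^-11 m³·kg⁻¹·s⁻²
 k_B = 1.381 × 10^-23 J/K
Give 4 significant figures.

Dimensional analysis gives T_P = √(ℏc⁵/G) / k_B.
  = √(3.828 × 10^18) × 7.241 × 10^22
  = 1.417 × 10^32 K

1.417 × 10^32 K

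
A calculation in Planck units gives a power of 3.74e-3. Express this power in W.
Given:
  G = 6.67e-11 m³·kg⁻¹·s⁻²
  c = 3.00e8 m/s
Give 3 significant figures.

1.36e50 W

One Planck power: P_P = c⁵/G = 3.64e52 W.
3.74e-3 × 3.64e52 W = 1.36e50 W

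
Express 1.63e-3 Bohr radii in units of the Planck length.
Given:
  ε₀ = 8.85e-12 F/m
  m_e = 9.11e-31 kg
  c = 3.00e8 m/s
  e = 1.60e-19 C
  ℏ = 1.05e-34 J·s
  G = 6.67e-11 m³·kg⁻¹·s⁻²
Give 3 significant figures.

Bohr radius: a₀ = 4πε₀ℏ²/(m_e e²) = 5.26e-11 m
Planck length: ℓ_P = √(ℏG/c³) = 1.61e-35 m
1.63e-3 × 5.26e-11 / 1.61e-35 = 5.32e21

5.32e21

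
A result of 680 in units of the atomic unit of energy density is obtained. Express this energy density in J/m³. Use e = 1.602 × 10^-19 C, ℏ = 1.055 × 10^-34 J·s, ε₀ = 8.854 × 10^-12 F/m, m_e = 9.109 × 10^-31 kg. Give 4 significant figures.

1.992 × 10^16 J/m³

One atomic unit of energy density: u_au = E_h/a₀³ = m_e⁴e¹⁰/((4πε₀)⁵ℏ⁸) = 2.929 × 10^13 J/m³.
680 × 2.929 × 10^13 J/m³ = 1.992 × 10^16 J/m³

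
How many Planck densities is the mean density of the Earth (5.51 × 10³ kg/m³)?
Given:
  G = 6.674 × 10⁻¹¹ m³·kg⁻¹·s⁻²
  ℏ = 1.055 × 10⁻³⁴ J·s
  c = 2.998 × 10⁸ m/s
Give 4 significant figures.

Planck density: ρ_P = c⁵/(ℏG²) = 5.154 × 10⁹⁶ kg/m³.
5.51 × 10³ / 5.154 × 10⁹⁶ = 1.069 × 10⁻⁹³

1.069 × 10⁻⁹³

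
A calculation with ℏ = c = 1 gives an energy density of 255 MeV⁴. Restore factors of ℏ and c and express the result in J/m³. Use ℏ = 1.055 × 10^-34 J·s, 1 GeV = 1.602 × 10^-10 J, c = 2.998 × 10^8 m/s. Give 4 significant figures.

5.308 × 10^27 J/m³

[E]/[L]³ = [E]⁴/(ℏc)³; restore (ℏc)⁻³.
1 GeV⁴ → 1/(ℏc)³ × (1 GeV in J)⁴ = 2.082 × 10^37 J/m³.
Convert the energy scale: 255 MeV⁴ = 2.55 × 10^-10 GeV⁴.
Result: 2.55 × 10^-10 × 2.082 × 10^37 = 5.308 × 10^27 J/m³.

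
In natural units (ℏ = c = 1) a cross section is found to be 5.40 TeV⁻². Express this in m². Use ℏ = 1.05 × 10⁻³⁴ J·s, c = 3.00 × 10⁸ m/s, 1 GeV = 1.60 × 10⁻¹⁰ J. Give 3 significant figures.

2.09 × 10⁻³⁷ m²

Area is [L]² = [E]⁻²·(ℏc)²; restore (ℏc)².
1 GeV⁻² → (ℏc)² × (1 GeV in J)⁻² = 3.88 × 10⁻³² m².
Convert the energy scale: 5.40 TeV⁻² = 5.40 × 10⁻⁶ GeV⁻².
Result: 5.40 × 10⁻⁶ × 3.88 × 10⁻³² = 2.09 × 10⁻³⁷ m².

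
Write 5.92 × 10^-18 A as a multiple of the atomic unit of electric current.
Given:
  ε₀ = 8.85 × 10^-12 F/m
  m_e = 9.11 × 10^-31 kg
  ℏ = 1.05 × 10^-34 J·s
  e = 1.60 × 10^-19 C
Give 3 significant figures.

atomic unit of electric current: I_au = e E_h/ℏ = m_e e⁵/((4πε₀)²ℏ³) = 6.67 × 10^-3 A.
5.92 × 10^-18 / 6.67 × 10^-3 = 8.87 × 10^-16

8.87 × 10^-16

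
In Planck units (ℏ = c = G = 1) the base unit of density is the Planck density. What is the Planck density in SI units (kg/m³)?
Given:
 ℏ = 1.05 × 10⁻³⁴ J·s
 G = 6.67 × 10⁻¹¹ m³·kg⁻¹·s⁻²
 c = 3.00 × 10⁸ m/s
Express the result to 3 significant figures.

ρ_P = c⁵/(ℏG²)
  = 2.43 × 10⁴² / 4.67 × 10⁻⁵⁵
  = 5.20 × 10⁹⁶ kg/m³

5.20 × 10⁹⁶ kg/m³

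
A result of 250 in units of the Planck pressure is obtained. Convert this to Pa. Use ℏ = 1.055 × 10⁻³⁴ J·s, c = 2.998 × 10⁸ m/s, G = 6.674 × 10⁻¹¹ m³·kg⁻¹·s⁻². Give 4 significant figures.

1.158 × 10¹¹⁶ Pa

One Planck pressure: p_P = c⁷/(ℏG²) = 4.632 × 10¹¹³ Pa.
250 × 4.632 × 10¹¹³ Pa = 1.158 × 10¹¹⁶ Pa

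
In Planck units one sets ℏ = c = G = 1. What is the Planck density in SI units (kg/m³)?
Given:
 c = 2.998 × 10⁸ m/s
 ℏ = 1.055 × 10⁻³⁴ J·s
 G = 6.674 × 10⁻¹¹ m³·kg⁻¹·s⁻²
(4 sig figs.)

5.154 × 10⁹⁶ kg/m³

ρ_P = c⁵/(ℏG²)
  = 2.422 × 10⁴² / 4.699 × 10⁻⁵⁵
  = 5.154 × 10⁹⁶ kg/m³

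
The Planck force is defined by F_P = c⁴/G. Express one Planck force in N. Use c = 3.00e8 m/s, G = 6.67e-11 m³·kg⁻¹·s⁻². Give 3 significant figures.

F_P = c⁴/G
  = 8.10e33 / 6.67e-11
  = 1.21e44 N

1.21e44 N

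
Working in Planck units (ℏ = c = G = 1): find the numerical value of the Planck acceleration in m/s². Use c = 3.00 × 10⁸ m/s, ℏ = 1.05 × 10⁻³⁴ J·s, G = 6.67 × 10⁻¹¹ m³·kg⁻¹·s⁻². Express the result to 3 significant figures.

5.59 × 10⁵¹ m/s²

Dimensional analysis gives a_P = √(c⁷/(ℏG)).
  = √(3.12 × 10¹⁰³)
  = 5.59 × 10⁵¹ m/s²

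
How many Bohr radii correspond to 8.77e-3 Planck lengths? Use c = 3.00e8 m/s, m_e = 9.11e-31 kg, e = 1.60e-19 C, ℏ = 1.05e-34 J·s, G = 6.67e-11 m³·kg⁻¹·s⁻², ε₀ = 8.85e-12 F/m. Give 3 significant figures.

2.69e-27

Planck length: ℓ_P = √(ℏG/c³) = 1.61e-35 m
Bohr radius: a₀ = 4πε₀ℏ²/(m_e e²) = 5.26e-11 m
8.77e-3 × 1.61e-35 / 5.26e-11 = 2.69e-27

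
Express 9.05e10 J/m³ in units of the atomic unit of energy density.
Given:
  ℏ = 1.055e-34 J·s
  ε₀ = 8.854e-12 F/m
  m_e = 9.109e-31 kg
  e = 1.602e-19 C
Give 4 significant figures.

3.090e-3

atomic unit of energy density: u_au = E_h/a₀³ = m_e⁴e¹⁰/((4πε₀)⁵ℏ⁸) = 2.929e13 J/m³.
9.05e10 / 2.929e13 = 3.090e-3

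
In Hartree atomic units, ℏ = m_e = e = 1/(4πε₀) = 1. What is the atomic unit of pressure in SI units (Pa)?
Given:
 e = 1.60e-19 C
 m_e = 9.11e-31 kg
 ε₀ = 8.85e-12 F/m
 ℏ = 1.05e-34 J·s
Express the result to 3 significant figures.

3.01e13 Pa

Dimensional analysis gives P_au = E_h/a₀³ = m_e⁴e¹⁰/((4πε₀)⁵ℏ⁸).
E_h = 4.38e-18 J
a₀ = 5.26e-11 m
E_h/a₀³ = 3.01e13 Pa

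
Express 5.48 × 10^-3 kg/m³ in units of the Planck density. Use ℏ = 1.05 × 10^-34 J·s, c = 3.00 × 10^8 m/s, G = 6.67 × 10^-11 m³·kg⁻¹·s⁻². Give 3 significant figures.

1.05 × 10^-99

Planck density: ρ_P = c⁵/(ℏG²) = 5.20 × 10^96 kg/m³.
5.48 × 10^-3 / 5.20 × 10^96 = 1.05 × 10^-99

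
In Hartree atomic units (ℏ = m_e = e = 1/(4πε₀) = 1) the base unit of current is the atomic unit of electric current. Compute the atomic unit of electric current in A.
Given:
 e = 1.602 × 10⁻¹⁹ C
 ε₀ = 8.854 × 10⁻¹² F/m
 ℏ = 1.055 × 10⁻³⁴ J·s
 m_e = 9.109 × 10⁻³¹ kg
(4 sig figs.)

6.612 × 10⁻³ A

I_au = e E_h/ℏ = m_e e⁵/((4πε₀)²ℏ³)
E_h = 4.354 × 10⁻¹⁸ J
e·E_h/ℏ = 6.612 × 10⁻³ A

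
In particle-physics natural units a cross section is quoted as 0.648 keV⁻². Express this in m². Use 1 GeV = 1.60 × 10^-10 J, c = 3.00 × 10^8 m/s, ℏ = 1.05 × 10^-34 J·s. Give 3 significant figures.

Area is [L]² = [E]⁻²·(ℏc)²; restore (ℏc)².
1 GeV⁻² → (ℏc)² × (1 GeV in J)⁻² = 3.88 × 10^-32 m².
Convert the energy scale: 0.648 keV⁻² = 6.48 × 10^11 GeV⁻².
Result: 6.48 × 10^11 × 3.88 × 10^-32 = 2.51 × 10^-20 m².

2.51 × 10^-20 m²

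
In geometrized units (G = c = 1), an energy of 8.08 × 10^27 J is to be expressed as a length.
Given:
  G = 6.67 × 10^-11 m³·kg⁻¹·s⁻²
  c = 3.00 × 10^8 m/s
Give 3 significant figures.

6.65 × 10^-17 m

Energy → length via G/c⁴.
8.08 × 10^27 J × (G/c⁴) = 6.65 × 10^-17 m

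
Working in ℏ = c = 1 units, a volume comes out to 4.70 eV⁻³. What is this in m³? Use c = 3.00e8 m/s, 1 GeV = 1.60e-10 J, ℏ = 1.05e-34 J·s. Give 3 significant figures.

Volume is [L]³ = [E]⁻³·(ℏc)³.
1 GeV⁻³ → (ℏc)³ × (1 GeV in J)⁻³ = 7.63e-48 m³.
Convert the energy scale: 4.70 eV⁻³ = 4.70e27 GeV⁻³.
Result: 4.70e27 × 7.63e-48 = 3.59e-20 m³.

3.59e-20 m³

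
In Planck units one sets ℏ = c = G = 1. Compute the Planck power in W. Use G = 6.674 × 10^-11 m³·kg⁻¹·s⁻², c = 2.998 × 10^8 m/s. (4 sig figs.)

P_P = c⁵/G
  = 2.422 × 10^42 / 6.674 × 10^-11
  = 3.629 × 10^52 W

3.629 × 10^52 W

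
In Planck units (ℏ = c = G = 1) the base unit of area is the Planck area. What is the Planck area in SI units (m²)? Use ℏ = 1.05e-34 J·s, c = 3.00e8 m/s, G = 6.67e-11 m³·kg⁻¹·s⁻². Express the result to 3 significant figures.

A_P = ℏG/c³
  = 7.00e-45 / 2.70e25
  = 2.59e-70 m²

2.59e-70 m²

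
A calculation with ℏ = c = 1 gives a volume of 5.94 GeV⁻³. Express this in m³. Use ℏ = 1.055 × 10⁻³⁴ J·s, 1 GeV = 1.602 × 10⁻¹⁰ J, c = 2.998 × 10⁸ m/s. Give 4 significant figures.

Volume is [L]³ = [E]⁻³·(ℏc)³.
1 GeV⁻³ → (ℏc)³ × (1 GeV in J)⁻³ = 7.696 × 10⁻⁴⁸ m³.
Result: 5.94 × 7.696 × 10⁻⁴⁸ = 4.571 × 10⁻⁴⁷ m³.

4.571 × 10⁻⁴⁷ m³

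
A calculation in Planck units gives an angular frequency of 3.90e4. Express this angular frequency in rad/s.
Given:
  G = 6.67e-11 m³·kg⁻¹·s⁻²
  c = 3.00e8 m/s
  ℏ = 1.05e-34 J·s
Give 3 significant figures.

7.26e47 rad/s

One Planck angular frequency: ω_P = √(c⁵/(ℏG)) = 1.86e43 rad/s.
3.90e4 × 1.86e43 rad/s = 7.26e47 rad/s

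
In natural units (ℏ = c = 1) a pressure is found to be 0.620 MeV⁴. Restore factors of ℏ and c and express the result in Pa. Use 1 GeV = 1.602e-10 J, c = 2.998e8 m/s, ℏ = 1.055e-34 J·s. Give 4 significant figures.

1.291e25 Pa

Pressure is [E]/[L]³ = [E]⁴/(ℏc)³.
1 GeV⁴ → 1/(ℏc)³ × (1 GeV in J)⁴ = 2.082e37 Pa.
Convert the energy scale: 0.620 MeV⁴ = 6.20e-13 GeV⁴.
Result: 6.20e-13 × 2.082e37 = 1.291e25 Pa.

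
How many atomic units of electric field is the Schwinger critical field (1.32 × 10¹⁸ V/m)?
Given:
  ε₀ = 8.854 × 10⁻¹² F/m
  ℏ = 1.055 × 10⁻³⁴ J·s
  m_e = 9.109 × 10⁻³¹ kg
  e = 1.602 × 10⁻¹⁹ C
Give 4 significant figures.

2.573 × 10⁶

atomic unit of electric field: E_au = E_h/(e a₀) = m_e²e⁵/((4πε₀)³ℏ⁴) = 5.131 × 10¹¹ V/m.
1.32 × 10¹⁸ / 5.131 × 10¹¹ = 2.573 × 10⁶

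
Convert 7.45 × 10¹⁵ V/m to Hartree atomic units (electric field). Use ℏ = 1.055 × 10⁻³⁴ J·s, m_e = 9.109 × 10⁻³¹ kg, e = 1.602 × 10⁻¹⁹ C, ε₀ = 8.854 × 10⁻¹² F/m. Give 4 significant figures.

atomic unit of electric field: E_au = E_h/(e a₀) = m_e²e⁵/((4πε₀)³ℏ⁴) = 5.131 × 10¹¹ V/m.
7.45 × 10¹⁵ / 5.131 × 10¹¹ = 1.452 × 10⁴

1.452 × 10⁴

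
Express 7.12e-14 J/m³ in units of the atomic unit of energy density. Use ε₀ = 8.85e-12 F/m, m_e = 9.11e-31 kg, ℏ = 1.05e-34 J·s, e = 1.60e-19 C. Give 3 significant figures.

2.36e-27

atomic unit of energy density: u_au = E_h/a₀³ = m_e⁴e¹⁰/((4πε₀)⁵ℏ⁸) = 3.01e13 J/m³.
7.12e-14 / 3.01e13 = 2.36e-27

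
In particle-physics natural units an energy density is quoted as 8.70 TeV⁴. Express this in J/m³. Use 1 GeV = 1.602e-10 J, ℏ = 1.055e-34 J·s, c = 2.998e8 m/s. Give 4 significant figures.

1.811e50 J/m³

[E]/[L]³ = [E]⁴/(ℏc)³; restore (ℏc)⁻³.
1 GeV⁴ → 1/(ℏc)³ × (1 GeV in J)⁴ = 2.082e37 J/m³.
Convert the energy scale: 8.70 TeV⁴ = 8.70e12 GeV⁴.
Result: 8.70e12 × 2.082e37 = 1.811e50 J/m³.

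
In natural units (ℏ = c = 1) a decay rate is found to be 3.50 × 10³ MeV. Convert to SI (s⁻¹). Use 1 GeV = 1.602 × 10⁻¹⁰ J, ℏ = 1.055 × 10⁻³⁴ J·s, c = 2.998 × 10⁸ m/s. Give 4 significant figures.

5.315 × 10²⁴ s⁻¹

A rate is [E]/ℏ; divide by ℏ.
1 GeV → 1/ℏ × (1 GeV in J) = 1.518 × 10²⁴ s⁻¹.
Convert the energy scale: 3.50 × 10³ MeV = 3.50 GeV.
Result: 3.50 × 1.518 × 10²⁴ = 5.315 × 10²⁴ s⁻¹.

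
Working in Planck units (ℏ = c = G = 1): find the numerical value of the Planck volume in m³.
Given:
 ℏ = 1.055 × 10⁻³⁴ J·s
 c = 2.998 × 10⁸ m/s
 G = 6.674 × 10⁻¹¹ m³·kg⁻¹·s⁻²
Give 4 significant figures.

4.224 × 10⁻¹⁰⁵ m³

Dimensional analysis gives V_P = (ℏG/c³)^(3/2).
  = √(1.784 × 10⁻²⁰⁹)
  = 4.224 × 10⁻¹⁰⁵ m³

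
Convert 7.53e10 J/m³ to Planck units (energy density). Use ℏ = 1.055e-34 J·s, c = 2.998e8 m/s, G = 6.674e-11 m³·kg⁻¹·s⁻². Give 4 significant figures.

1.626e-103

Planck energy density: u_P = c⁷/(ℏG²) = 4.632e113 J/m³.
7.53e10 / 4.632e113 = 1.626e-103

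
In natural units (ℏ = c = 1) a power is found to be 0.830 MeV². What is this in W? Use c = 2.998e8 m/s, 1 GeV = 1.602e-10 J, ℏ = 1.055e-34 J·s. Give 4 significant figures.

2.019e8 W

Power is [E]/[T] = [E]²/ℏ.
1 GeV² → 1/ℏ × (1 GeV in J)² = 2.433e14 W.
Convert the energy scale: 0.830 MeV² = 8.30e-7 GeV².
Result: 8.30e-7 × 2.433e14 = 2.019e8 W.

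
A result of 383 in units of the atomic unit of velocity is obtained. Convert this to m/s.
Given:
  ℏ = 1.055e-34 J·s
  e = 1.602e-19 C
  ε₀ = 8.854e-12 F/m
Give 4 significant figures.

8.374e8 m/s

One atomic unit of velocity: v_au = e²/(4πε₀ℏ) = 2.186e6 m/s.
383 × 2.186e6 m/s = 8.374e8 m/s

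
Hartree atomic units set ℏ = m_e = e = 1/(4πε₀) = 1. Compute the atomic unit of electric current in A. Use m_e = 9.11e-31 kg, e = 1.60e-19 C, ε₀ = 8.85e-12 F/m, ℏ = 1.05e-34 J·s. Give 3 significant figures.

The unique combination of the constants set to 1 with dimensions of current is I_au = e E_h/ℏ = m_e e⁵/((4πε₀)²ℏ³).
E_h = 4.38e-18 J
e·E_h/ℏ = 6.67e-3 A

6.67e-3 A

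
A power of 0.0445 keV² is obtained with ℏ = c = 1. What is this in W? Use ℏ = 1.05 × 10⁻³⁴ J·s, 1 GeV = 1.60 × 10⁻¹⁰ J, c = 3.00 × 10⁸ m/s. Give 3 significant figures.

Power is [E]/[T] = [E]²/ℏ.
1 GeV² → 1/ℏ × (1 GeV in J)² = 2.44 × 10¹⁴ W.
Convert the energy scale: 0.0445 keV² = 4.45 × 10⁻¹⁴ GeV².
Result: 4.45 × 10⁻¹⁴ × 2.44 × 10¹⁴ = 10.8 W.

10.8 W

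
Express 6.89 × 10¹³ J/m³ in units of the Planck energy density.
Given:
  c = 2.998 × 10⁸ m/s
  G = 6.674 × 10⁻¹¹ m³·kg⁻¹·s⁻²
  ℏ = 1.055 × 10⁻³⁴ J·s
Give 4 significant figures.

1.487 × 10⁻¹⁰⁰

Planck energy density: u_P = c⁷/(ℏG²) = 4.632 × 10¹¹³ J/m³.
6.89 × 10¹³ / 4.632 × 10¹¹³ = 1.487 × 10⁻¹⁰⁰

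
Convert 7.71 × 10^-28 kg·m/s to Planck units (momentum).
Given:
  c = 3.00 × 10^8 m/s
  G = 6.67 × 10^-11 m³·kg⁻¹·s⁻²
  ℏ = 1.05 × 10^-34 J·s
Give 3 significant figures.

1.18 × 10^-28

Planck momentum: p_P = √(ℏc³/G) = 6.52 kg·m/s.
7.71 × 10^-28 / 6.52 = 1.18 × 10^-28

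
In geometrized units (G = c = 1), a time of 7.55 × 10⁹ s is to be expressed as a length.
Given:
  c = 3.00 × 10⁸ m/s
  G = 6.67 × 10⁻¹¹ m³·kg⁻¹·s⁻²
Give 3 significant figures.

2.27 × 10¹⁸ m

Time → length via c.
7.55 × 10⁹ s × (c) = 2.27 × 10¹⁸ m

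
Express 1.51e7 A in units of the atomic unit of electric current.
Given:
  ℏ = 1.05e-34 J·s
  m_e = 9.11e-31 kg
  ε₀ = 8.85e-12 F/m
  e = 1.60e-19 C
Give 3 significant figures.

2.26e9

atomic unit of electric current: I_au = e E_h/ℏ = m_e e⁵/((4πε₀)²ℏ³) = 6.67e-3 A.
1.51e7 / 6.67e-3 = 2.26e9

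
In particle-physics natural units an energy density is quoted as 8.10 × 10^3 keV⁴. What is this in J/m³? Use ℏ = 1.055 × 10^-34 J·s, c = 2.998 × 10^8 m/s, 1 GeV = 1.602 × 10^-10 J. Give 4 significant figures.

[E]/[L]³ = [E]⁴/(ℏc)³; restore (ℏc)⁻³.
1 GeV⁴ → 1/(ℏc)³ × (1 GeV in J)⁴ = 2.082 × 10^37 J/m³.
Convert the energy scale: 8.10 × 10^3 keV⁴ = 8.10 × 10^-21 GeV⁴.
Result: 8.10 × 10^-21 × 2.082 × 10^37 = 1.686 × 10^17 J/m³.

1.686 × 10^17 J/m³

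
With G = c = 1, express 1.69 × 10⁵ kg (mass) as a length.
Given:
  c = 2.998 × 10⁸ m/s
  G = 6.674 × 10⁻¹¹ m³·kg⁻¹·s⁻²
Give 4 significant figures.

In G = c = 1 units mass has dimensions of length; the conversion factor is G/c².
1.69 × 10⁵ kg × (G/c²) = 1.255 × 10⁻²² m

1.255 × 10⁻²² m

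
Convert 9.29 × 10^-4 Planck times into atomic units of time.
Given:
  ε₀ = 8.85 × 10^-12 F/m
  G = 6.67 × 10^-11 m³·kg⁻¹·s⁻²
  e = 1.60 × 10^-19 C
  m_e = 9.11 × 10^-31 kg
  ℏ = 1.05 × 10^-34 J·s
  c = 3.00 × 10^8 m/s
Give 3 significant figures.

Planck time: t_P = √(ℏG/c⁵) = 5.37 × 10^-44 s
atomic unit of time: τ_au = (4πε₀)²ℏ³/(m_e e⁴) = 2.40 × 10^-17 s
9.29 × 10^-4 × 5.37 × 10^-44 / 2.40 × 10^-17 = 2.08 × 10^-30

2.08 × 10^-30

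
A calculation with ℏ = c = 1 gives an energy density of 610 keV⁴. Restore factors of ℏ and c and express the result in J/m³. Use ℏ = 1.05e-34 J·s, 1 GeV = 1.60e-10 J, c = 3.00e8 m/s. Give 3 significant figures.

[E]/[L]³ = [E]⁴/(ℏc)³; restore (ℏc)⁻³.
1 GeV⁴ → 1/(ℏc)³ × (1 GeV in J)⁴ = 2.10e37 J/m³.
Convert the energy scale: 610 keV⁴ = 6.10e-22 GeV⁴.
Result: 6.10e-22 × 2.10e37 = 1.28e16 J/m³.

1.28e16 J/m³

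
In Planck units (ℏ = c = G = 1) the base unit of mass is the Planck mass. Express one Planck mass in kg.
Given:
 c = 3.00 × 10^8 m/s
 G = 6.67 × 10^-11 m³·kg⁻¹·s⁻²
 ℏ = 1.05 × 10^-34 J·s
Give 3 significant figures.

2.17 × 10^-8 kg

m_P = √(ℏc/G)
  = √(4.72 × 10^-16)
  = 2.17 × 10^-8 kg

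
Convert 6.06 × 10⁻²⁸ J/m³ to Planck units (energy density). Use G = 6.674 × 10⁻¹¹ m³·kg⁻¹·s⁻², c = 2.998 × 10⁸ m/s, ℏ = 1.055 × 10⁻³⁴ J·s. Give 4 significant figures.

Planck energy density: u_P = c⁷/(ℏG²) = 4.632 × 10¹¹³ J/m³.
6.06 × 10⁻²⁸ / 4.632 × 10¹¹³ = 1.308 × 10⁻¹⁴¹

1.308 × 10⁻¹⁴¹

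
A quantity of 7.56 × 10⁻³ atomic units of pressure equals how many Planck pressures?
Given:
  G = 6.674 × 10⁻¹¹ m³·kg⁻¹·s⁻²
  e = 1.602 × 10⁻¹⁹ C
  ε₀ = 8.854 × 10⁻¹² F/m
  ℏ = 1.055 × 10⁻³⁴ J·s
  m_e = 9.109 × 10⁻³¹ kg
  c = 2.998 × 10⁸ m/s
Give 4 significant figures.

4.780 × 10⁻¹⁰³

atomic unit of pressure: P_au = E_h/a₀³ = m_e⁴e¹⁰/((4πε₀)⁵ℏ⁸) = 2.929 × 10¹³ Pa
Planck pressure: p_P = c⁷/(ℏG²) = 4.632 × 10¹¹³ Pa
7.56 × 10⁻³ × 2.929 × 10¹³ / 4.632 × 10¹¹³ = 4.780 × 10⁻¹⁰³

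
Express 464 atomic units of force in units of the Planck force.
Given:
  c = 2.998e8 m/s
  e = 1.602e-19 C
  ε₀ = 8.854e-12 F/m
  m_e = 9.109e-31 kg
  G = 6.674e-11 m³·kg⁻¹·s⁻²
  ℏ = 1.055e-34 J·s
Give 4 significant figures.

3.151e-49

atomic unit of force: F_au = E_h/a₀ = m_e²e⁶/((4πε₀)³ℏ⁴) = 8.220e-8 N
Planck force: F_P = c⁴/G = 1.210e44 N
464 × 8.220e-8 / 1.210e44 = 3.151e-49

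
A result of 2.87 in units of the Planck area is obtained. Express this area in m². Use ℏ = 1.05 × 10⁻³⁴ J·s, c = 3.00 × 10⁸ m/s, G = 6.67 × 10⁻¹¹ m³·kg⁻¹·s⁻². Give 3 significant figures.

One Planck area: A_P = ℏG/c³ = 2.59 × 10⁻⁷⁰ m².
2.87 × 2.59 × 10⁻⁷⁰ m² = 7.44 × 10⁻⁷⁰ m²

7.44 × 10⁻⁷⁰ m²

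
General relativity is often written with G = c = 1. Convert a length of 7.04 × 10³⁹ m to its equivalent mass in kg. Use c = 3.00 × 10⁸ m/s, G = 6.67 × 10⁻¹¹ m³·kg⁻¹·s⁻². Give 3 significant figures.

9.50 × 10⁶⁶ kg

Length → mass via c²/G.
7.04 × 10³⁹ m × (c²/G) = 9.50 × 10⁶⁶ kg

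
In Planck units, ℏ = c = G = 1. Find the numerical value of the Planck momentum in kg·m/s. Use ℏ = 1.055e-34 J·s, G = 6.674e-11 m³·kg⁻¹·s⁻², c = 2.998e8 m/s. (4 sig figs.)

Dimensional analysis gives p_P = √(ℏc³/G).
  = √(42.60)
  = 6.527 kg·m/s

6.527 kg·m/s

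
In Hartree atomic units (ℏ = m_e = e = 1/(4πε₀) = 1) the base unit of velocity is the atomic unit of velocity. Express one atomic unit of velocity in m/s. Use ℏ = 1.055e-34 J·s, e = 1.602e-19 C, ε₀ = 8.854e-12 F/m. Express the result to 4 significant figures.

2.186e6 m/s

v_au = e²/(4πε₀ℏ)
  = 2.566e-38 / 1.174e-44
  = 2.186e6 m/s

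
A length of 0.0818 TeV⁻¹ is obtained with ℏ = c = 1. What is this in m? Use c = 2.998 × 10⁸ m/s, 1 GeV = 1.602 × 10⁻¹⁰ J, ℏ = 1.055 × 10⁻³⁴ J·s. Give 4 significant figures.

1.615 × 10⁻²⁰ m

A length is [E]⁻¹ in ℏ=c=1; restore one factor of ℏc.
1 GeV⁻¹ → ℏc × (1 GeV in J)⁻¹ = 1.974 × 10⁻¹⁶ m.
Convert the energy scale: 0.0818 TeV⁻¹ = 8.18 × 10⁻⁵ GeV⁻¹.
Result: 8.18 × 10⁻⁵ × 1.974 × 10⁻¹⁶ = 1.615 × 10⁻²⁰ m.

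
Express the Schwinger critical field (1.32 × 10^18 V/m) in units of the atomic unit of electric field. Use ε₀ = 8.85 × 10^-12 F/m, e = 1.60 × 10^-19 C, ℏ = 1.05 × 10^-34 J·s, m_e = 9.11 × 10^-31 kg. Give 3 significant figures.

2.54 × 10^6

atomic unit of electric field: E_au = E_h/(e a₀) = m_e²e⁵/((4πε₀)³ℏ⁴) = 5.20 × 10^11 V/m.
1.32 × 10^18 / 5.20 × 10^11 = 2.54 × 10^6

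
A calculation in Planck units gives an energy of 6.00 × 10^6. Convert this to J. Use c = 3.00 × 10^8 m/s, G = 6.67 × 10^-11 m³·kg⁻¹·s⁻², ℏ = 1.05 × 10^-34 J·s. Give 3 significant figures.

One Planck energy: E_P = √(ℏc⁵/G) = 1.96 × 10^9 J.
6.00 × 10^6 × 1.96 × 10^9 J = 1.17 × 10^16 J

1.17 × 10^16 J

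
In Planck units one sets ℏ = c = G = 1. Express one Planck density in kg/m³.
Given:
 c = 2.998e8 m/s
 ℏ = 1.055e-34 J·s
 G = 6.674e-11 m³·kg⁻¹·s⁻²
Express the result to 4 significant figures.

5.154e96 kg/m³

ρ_P = c⁵/(ℏG²)
  = 2.422e42 / 4.699e-55
  = 5.154e96 kg/m³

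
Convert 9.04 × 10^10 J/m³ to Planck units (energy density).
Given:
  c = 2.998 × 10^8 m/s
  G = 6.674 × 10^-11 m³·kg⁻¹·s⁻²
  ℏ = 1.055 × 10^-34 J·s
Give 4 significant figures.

Planck energy density: u_P = c⁷/(ℏG²) = 4.632 × 10^113 J/m³.
9.04 × 10^10 / 4.632 × 10^113 = 1.952 × 10^-103

1.952 × 10^-103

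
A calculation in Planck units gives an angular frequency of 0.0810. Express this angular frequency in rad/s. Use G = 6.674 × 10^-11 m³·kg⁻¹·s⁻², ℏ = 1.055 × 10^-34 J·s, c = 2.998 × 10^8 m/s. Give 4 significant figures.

1.502 × 10^42 rad/s

One Planck angular frequency: ω_P = √(c⁵/(ℏG)) = 1.855 × 10^43 rad/s.
0.0810 × 1.855 × 10^43 rad/s = 1.502 × 10^42 rad/s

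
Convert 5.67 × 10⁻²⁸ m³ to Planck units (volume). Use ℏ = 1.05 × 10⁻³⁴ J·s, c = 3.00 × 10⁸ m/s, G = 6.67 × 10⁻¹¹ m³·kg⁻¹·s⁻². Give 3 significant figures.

Planck volume: V_P = (ℏG/c³)^(3/2) = 4.18 × 10⁻¹⁰⁵ m³.
5.67 × 10⁻²⁸ / 4.18 × 10⁻¹⁰⁵ = 1.36 × 10⁷⁷

1.36 × 10⁷⁷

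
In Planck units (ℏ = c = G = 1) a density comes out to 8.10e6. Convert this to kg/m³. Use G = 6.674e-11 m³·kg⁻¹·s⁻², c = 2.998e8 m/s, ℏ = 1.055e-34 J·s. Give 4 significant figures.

One Planck density: ρ_P = c⁵/(ℏG²) = 5.154e96 kg/m³.
8.10e6 × 5.154e96 kg/m³ = 4.175e103 kg/m³

4.175e103 kg/m³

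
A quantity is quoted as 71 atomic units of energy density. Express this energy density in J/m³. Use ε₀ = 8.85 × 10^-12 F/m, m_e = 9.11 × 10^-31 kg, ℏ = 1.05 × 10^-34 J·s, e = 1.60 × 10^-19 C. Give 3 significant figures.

2.14 × 10^15 J/m³

One atomic unit of energy density: u_au = E_h/a₀³ = m_e⁴e¹⁰/((4πε₀)⁵ℏ⁸) = 3.01 × 10^13 J/m³.
71 × 3.01 × 10^13 J/m³ = 2.14 × 10^15 J/m³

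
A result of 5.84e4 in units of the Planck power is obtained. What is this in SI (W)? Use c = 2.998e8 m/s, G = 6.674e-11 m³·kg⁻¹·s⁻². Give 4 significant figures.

2.119e57 W

One Planck power: P_P = c⁵/G = 3.629e52 W.
5.84e4 × 3.629e52 W = 2.119e57 W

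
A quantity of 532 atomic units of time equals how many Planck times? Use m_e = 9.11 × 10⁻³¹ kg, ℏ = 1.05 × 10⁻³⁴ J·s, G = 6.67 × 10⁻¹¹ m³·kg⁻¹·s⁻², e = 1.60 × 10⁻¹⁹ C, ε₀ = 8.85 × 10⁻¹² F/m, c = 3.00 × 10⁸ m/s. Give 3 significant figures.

atomic unit of time: τ_au = (4πε₀)²ℏ³/(m_e e⁴) = 2.40 × 10⁻¹⁷ s
Planck time: t_P = √(ℏG/c⁵) = 5.37 × 10⁻⁴⁴ s
532 × 2.40 × 10⁻¹⁷ / 5.37 × 10⁻⁴⁴ = 2.38 × 10²⁹

2.38 × 10²⁹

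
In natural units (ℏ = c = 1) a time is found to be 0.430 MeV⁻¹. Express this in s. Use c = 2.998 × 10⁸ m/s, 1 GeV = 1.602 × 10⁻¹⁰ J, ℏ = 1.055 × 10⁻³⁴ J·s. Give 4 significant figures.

2.832 × 10⁻²² s

A time is [E]⁻¹ in ℏ=c=1; restore one factor of ℏ.
1 GeV⁻¹ → ℏ × (1 GeV in J)⁻¹ = 6.586 × 10⁻²⁵ s.
Convert the energy scale: 0.430 MeV⁻¹ = 430 GeV⁻¹.
Result: 430 × 6.586 × 10⁻²⁵ = 2.832 × 10⁻²² s.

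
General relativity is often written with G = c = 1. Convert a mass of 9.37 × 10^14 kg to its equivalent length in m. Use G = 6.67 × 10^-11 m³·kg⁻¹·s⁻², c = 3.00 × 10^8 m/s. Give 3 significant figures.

In G = c = 1 units mass has dimensions of length; the conversion factor is G/c².
9.37 × 10^14 kg × (G/c²) = 6.94 × 10^-13 m

6.94 × 10^-13 m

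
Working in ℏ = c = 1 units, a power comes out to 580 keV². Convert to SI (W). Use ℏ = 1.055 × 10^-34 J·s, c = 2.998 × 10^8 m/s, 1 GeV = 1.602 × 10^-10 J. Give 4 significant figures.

1.411 × 10^5 W

Power is [E]/[T] = [E]²/ℏ.
1 GeV² → 1/ℏ × (1 GeV in J)² = 2.433 × 10^14 W.
Convert the energy scale: 580 keV² = 5.80 × 10^-10 GeV².
Result: 5.80 × 10^-10 × 2.433 × 10^14 = 1.411 × 10^5 W.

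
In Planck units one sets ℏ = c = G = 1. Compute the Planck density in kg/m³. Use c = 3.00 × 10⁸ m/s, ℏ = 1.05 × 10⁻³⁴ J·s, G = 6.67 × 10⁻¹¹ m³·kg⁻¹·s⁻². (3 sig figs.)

ρ_P = c⁵/(ℏG²)
  = 2.43 × 10⁴² / 4.67 × 10⁻⁵⁵
  = 5.20 × 10⁹⁶ kg/m³

5.20 × 10⁹⁶ kg/m³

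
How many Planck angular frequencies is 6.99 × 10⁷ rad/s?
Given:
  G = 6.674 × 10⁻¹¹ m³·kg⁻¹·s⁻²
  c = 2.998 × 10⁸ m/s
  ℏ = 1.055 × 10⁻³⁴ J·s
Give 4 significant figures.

Planck angular frequency: ω_P = √(c⁵/(ℏG)) = 1.855 × 10⁴³ rad/s.
6.99 × 10⁷ / 1.855 × 10⁴³ = 3.769 × 10⁻³⁶

3.769 × 10⁻³⁶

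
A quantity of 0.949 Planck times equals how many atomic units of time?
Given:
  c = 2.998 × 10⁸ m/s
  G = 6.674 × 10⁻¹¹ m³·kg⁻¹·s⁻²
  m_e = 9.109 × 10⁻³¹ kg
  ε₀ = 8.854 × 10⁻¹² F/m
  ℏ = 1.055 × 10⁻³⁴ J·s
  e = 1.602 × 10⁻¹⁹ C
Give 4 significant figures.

Planck time: t_P = √(ℏG/c⁵) = 5.392 × 10⁻⁴⁴ s
atomic unit of time: τ_au = (4πε₀)²ℏ³/(m_e e⁴) = 2.423 × 10⁻¹⁷ s
0.949 × 5.392 × 10⁻⁴⁴ / 2.423 × 10⁻¹⁷ = 2.112 × 10⁻²⁷

2.112 × 10⁻²⁷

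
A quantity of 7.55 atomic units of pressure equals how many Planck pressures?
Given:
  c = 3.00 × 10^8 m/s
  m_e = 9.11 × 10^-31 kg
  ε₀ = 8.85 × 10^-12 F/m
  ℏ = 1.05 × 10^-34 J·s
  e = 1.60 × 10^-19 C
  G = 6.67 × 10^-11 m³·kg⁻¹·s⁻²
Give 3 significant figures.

4.86 × 10^-100

atomic unit of pressure: P_au = E_h/a₀³ = m_e⁴e¹⁰/((4πε₀)⁵ℏ⁸) = 3.01 × 10^13 Pa
Planck pressure: p_P = c⁷/(ℏG²) = 4.68 × 10^113 Pa
7.55 × 3.01 × 10^13 / 4.68 × 10^113 = 4.86 × 10^-100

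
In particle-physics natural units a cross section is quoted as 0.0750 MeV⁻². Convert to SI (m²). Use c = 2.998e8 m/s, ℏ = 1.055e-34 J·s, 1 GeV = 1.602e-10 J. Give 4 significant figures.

Area is [L]² = [E]⁻²·(ℏc)²; restore (ℏc)².
1 GeV⁻² → (ℏc)² × (1 GeV in J)⁻² = 3.898e-32 m².
Convert the energy scale: 0.0750 MeV⁻² = 7.50e4 GeV⁻².
Result: 7.50e4 × 3.898e-32 = 2.924e-27 m².

2.924e-27 m²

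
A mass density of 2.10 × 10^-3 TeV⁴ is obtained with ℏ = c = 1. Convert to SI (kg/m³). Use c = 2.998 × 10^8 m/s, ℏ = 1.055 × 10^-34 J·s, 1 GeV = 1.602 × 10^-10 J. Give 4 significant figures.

Mass density is [E]/(c²[L]³) = [E]⁴/(ℏ³c⁵).
1 GeV⁴ → 1/(ℏ³c⁵) × (1 GeV in J)⁴ = 2.316 × 10^20 kg/m³.
Convert the energy scale: 2.10 × 10^-3 TeV⁴ = 2.10 × 10^9 GeV⁴.
Result: 2.10 × 10^9 × 2.316 × 10^20 = 4.864 × 10^29 kg/m³.

4.864 × 10^29 kg/m³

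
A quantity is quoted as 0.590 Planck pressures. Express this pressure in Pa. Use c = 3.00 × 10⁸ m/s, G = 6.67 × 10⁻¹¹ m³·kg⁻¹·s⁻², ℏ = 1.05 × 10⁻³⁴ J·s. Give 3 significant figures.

2.76 × 10¹¹³ Pa

One Planck pressure: p_P = c⁷/(ℏG²) = 4.68 × 10¹¹³ Pa.
0.590 × 4.68 × 10¹¹³ Pa = 2.76 × 10¹¹³ Pa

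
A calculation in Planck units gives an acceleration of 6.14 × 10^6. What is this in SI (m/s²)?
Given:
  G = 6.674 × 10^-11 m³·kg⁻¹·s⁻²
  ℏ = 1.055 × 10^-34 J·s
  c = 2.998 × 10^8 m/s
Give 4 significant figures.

3.414 × 10^58 m/s²

One Planck acceleration: a_P = √(c⁷/(ℏG)) = 5.560 × 10^51 m/s².
6.14 × 10^6 × 5.560 × 10^51 m/s² = 3.414 × 10^58 m/s²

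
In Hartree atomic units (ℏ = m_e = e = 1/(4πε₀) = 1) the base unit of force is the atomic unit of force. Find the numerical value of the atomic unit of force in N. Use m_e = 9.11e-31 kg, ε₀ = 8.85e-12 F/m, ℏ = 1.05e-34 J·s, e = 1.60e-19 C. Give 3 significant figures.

F_au = E_h/a₀ = m_e²e⁶/((4πε₀)³ℏ⁴)
E_h = 4.38e-18 J
a₀ = 5.26e-11 m
E_h/a₀ = 8.33e-8 N

8.33e-8 N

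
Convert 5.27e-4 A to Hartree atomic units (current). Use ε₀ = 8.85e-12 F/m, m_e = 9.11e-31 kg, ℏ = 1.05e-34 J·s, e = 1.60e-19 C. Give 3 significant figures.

0.0790

atomic unit of electric current: I_au = e E_h/ℏ = m_e e⁵/((4πε₀)²ℏ³) = 6.67e-3 A.
5.27e-4 / 6.67e-3 = 0.0790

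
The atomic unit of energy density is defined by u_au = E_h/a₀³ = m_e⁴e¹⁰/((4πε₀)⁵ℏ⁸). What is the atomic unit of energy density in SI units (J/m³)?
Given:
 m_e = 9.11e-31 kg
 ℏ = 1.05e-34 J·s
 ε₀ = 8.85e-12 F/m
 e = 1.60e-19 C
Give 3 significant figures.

3.01e13 J/m³

u_au = E_h/a₀³ = m_e⁴e¹⁰/((4πε₀)⁵ℏ⁸)
E_h = 4.38e-18 J
a₀ = 5.26e-11 m
E_h/a₀³ = 3.01e13 J/m³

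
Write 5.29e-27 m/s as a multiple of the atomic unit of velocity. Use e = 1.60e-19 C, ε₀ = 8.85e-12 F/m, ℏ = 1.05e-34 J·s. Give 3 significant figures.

atomic unit of velocity: v_au = e²/(4πε₀ℏ) = 2.19e6 m/s.
5.29e-27 / 2.19e6 = 2.41e-33

2.41e-33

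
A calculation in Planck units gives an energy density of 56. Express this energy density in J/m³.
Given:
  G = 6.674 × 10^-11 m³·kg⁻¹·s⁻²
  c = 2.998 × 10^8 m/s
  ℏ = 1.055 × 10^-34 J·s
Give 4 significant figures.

2.594 × 10^115 J/m³

One Planck energy density: u_P = c⁷/(ℏG²) = 4.632 × 10^113 J/m³.
56 × 4.632 × 10^113 J/m³ = 2.594 × 10^115 J/m³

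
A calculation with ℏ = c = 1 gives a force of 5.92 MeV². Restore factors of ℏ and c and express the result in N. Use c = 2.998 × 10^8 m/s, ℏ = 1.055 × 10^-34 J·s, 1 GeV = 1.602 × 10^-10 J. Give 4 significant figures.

4.804 N

Force is [E]/[L] = [E]²/(ℏc); restore (ℏc)⁻¹.
1 GeV² → 1/(ℏc) × (1 GeV in J)² = 8.114 × 10^5 N.
Convert the energy scale: 5.92 MeV² = 5.92 × 10^-6 GeV².
Result: 5.92 × 10^-6 × 8.114 × 10^5 = 4.804 N.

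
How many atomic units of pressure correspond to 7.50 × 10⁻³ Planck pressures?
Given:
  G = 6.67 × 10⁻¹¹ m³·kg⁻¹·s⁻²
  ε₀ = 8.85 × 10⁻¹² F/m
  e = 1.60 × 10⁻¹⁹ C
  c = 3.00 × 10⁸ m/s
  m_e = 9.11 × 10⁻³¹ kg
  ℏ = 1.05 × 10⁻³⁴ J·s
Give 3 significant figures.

1.17 × 10⁹⁸

Planck pressure: p_P = c⁷/(ℏG²) = 4.68 × 10¹¹³ Pa
atomic unit of pressure: P_au = E_h/a₀³ = m_e⁴e¹⁰/((4πε₀)⁵ℏ⁸) = 3.01 × 10¹³ Pa
7.50 × 10⁻³ × 4.68 × 10¹¹³ / 3.01 × 10¹³ = 1.17 × 10⁹⁸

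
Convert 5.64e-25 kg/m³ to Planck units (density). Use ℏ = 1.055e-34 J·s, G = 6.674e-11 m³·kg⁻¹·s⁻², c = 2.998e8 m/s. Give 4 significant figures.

1.094e-121

Planck density: ρ_P = c⁵/(ℏG²) = 5.154e96 kg/m³.
5.64e-25 / 5.154e96 = 1.094e-121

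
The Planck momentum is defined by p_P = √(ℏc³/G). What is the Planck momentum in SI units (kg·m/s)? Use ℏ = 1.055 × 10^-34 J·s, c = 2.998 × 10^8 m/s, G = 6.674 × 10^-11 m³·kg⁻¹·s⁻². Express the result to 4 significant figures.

p_P = √(ℏc³/G)
  = √(42.60)
  = 6.527 kg·m/s

6.527 kg·m/s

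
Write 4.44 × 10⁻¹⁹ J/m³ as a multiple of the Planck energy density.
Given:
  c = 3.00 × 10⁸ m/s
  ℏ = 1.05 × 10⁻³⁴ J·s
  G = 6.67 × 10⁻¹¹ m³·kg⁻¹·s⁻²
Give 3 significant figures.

9.48 × 10⁻¹³³

Planck energy density: u_P = c⁷/(ℏG²) = 4.68 × 10¹¹³ J/m³.
4.44 × 10⁻¹⁹ / 4.68 × 10¹¹³ = 9.48 × 10⁻¹³³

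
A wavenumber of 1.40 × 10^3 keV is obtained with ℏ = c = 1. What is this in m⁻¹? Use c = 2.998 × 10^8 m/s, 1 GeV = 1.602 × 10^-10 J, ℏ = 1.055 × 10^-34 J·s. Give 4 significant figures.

7.091 × 10^12 m⁻¹

Inverse length is [E]/(ℏc).
1 GeV → 1/(ℏc) × (1 GeV in J) = 5.065 × 10^15 m⁻¹.
Convert the energy scale: 1.40 × 10^3 keV = 1.40 × 10^-3 GeV.
Result: 1.40 × 10^-3 × 5.065 × 10^15 = 7.091 × 10^12 m⁻¹.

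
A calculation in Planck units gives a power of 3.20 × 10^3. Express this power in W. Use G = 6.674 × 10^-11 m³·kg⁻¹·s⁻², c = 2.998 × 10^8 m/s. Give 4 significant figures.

One Planck power: P_P = c⁵/G = 3.629 × 10^52 W.
3.20 × 10^3 × 3.629 × 10^52 W = 1.161 × 10^56 W

1.161 × 10^56 W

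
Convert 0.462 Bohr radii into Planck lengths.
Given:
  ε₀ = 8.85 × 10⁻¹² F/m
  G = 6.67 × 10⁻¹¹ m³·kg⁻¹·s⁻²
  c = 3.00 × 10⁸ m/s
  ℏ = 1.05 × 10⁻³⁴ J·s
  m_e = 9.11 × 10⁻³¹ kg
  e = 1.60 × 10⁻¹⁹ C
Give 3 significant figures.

Bohr radius: a₀ = 4πε₀ℏ²/(m_e e²) = 5.26 × 10⁻¹¹ m
Planck length: ℓ_P = √(ℏG/c³) = 1.61 × 10⁻³⁵ m
0.462 × 5.26 × 10⁻¹¹ / 1.61 × 10⁻³⁵ = 1.51 × 10²⁴

1.51 × 10²⁴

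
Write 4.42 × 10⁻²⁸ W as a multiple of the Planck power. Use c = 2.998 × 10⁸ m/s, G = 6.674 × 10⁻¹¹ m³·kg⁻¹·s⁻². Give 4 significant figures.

Planck power: P_P = c⁵/G = 3.629 × 10⁵² W.
4.42 × 10⁻²⁸ / 3.629 × 10⁵² = 1.218 × 10⁻⁸⁰

1.218 × 10⁻⁸⁰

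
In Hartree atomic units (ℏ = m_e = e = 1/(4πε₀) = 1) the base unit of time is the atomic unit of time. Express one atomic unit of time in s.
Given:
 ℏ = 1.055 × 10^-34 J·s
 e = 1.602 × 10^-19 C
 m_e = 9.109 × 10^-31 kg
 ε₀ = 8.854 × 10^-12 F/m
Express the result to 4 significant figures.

2.423 × 10^-17 s

τ_au = (4πε₀)²ℏ³/(m_e e⁴)
E_h = 4.354 × 10^-18 J
ℏ/E_h = 2.423 × 10^-17 s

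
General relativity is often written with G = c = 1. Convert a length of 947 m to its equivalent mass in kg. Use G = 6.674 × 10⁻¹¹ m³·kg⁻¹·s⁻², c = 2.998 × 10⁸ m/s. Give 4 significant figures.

Length → mass via c²/G.
947 m × (c²/G) = 1.275 × 10³⁰ kg

1.275 × 10³⁰ kg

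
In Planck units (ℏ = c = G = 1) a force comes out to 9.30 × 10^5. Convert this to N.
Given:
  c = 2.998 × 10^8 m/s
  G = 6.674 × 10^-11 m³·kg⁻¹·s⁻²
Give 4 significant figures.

One Planck force: F_P = c⁴/G = 1.210 × 10^44 N.
9.30 × 10^5 × 1.210 × 10^44 N = 1.126 × 10^50 N

1.126 × 10^50 N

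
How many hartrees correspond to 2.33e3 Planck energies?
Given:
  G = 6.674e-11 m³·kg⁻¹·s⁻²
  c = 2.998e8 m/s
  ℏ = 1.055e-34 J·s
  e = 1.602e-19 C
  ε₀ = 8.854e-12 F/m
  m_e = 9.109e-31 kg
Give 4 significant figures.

1.047e30

Planck energy: E_P = √(ℏc⁵/G) = 1.957e9 J
hartree: E_h = m_e e⁴/(4πε₀ℏ)² = 4.354e-18 J
2.33e3 × 1.957e9 / 4.354e-18 = 1.047e30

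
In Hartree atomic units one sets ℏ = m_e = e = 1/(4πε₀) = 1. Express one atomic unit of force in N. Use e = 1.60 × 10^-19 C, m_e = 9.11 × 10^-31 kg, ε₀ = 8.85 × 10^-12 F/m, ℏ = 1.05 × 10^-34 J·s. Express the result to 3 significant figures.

F_au = E_h/a₀ = m_e²e⁶/((4πε₀)³ℏ⁴)
E_h = 4.38 × 10^-18 J
a₀ = 5.26 × 10^-11 m
E_h/a₀ = 8.33 × 10^-8 N

8.33 × 10^-8 N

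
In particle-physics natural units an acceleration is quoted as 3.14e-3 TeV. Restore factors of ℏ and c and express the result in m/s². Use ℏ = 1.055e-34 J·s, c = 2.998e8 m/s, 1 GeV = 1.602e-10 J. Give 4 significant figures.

1.429e33 m/s²

Acceleration is [L]/[T]² = c·[E]/ℏ.
1 GeV → c/ℏ × (1 GeV in J) = 4.552e32 m/s².
Convert the energy scale: 3.14e-3 TeV = 3.14 GeV.
Result: 3.14 × 4.552e32 = 1.429e33 m/s².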